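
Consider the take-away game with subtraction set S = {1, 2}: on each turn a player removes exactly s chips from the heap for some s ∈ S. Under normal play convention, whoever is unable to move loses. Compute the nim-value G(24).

0

n :  0  1  2  3  4  5  6  7  8  9 10 11 12 13 14 15 16 17 18 19 20 21 22 23 24
G :  0  1  2  0  1  2  0  1  2  0  1  2  0  1  2  0  1  2  0  1  2  0  1  2  0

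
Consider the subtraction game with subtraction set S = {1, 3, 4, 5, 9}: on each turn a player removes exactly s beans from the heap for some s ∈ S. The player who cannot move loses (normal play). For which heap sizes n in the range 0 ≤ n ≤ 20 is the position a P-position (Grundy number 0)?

G(0) = 0
G(1) = mex{0} = 1
G(2) = mex{1} = 0
G(3) = mex{0,0} = 1
G(4) = mex{1,1,0} = 2
G(5) = mex{2,0,1,0} = 3
G(6) = mex{3,1,0,1} = 2
G(7) = mex{2,2,1,0} = 3
G(8) = mex{3,3,2,1} = 0
G(9) = mex{0,2,3,2,0} = 1
G(10) = mex{1,3,2,3,1} = 0
G(11) = mex{0,0,3,2,0} = 1
G(12) = mex{1,1,0,3,1} = 2
G(13) = mex{2,0,1,0,2} = 3
G(14) = mex{3,1,0,1,3} = 2
G(15) = mex{2,2,1,0,2} = 3
G(16) = mex{3,3,2,1,3} = 0
G(17) = mex{0,2,3,2,0} = 1
G(18) = mex{1,3,2,3,1} = 0
G(19) = mex{0,0,3,2,0} = 1
G(20) = mex{1,1,0,3,1} = 2
P-positions are exactly the n with G(n) = 0.

0, 2, 8, 10, 16, 18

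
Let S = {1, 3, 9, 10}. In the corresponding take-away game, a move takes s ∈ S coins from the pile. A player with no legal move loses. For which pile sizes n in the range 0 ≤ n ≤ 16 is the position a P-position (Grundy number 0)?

G(0) = 0
G(1) = mex{0} = 1
G(2) = mex{1} = 0
G(3) = mex{0,0} = 1
G(4) = mex{1,1} = 0
G(5) = mex{0,0} = 1
G(6) = mex{1,1} = 0
G(7) = mex{0,0} = 1
G(8) = mex{1,1} = 0
G(9) = mex{0,0,0} = 1
G(10) = mex{1,1,1,0} = 2
G(11) = mex{2,0,0,1} = 3
G(12) = mex{3,1,1,0} = 2
G(13) = mex{2,2,0,1} = 3
G(14) = mex{3,3,1,0} = 2
G(15) = mex{2,2,0,1} = 3
G(16) = mex{3,3,1,0} = 2
P-positions are exactly the n with G(n) = 0.

0, 2, 4, 6, 8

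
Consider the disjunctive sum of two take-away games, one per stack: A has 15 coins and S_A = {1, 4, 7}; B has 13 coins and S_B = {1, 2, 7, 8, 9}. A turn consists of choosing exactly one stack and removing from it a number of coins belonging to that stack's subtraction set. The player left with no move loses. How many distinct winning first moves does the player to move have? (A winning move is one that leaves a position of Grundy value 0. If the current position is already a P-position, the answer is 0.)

1

Stack A, S = {1, 4, 7}:
n :  0  1  2  3  4  5  6  7  8  9 10 11 12 13 14 15
G :  0  1  0  1  2  0  1  2  0  1  0  1  2  0  1  2
G_A(15) = 2.
Stack B, S = {1, 2, 7, 8, 9}:
G(0) = 0
G(1) = mex{0} = 1
G(2) = mex{1,0} = 2
G(3) = mex{2,1} = 0
G(4) = mex{0,2} = 1
G(5) = mex{1,0} = 2
G(6) = mex{2,1} = 0
G(7) = mex{0,2,0} = 1
G(8) = mex{1,0,1,0} = 2
G(9) = mex{2,1,2,1,0} = 3
G(10) = mex{3,2,0,2,1} = 4
G(11) = mex{4,3,1,0,2} = 5
G(12) = mex{5,4,2,1,0} = 3
G(13) = mex{3,5,0,2,1} = 4
G_B(13) = 4.
Combined Grundy value = 2 ⊕ 4 = 6.
A winning move leaves total XOR = 0, i.e. changes one component's Grundy value g to g ⊕ X where X is the current total.
Stack A: need g' = 2⊕6 = 4. Options: 15−1→G=1, 15−4→G=1, 15−7→G=0. Hits: 0.
Stack B: need g' = 4⊕6 = 2. Options: 13−1→G=3, 13−2→G=5, 13−7→G=0, 13−8→G=2, 13−9→G=1. Hits: 1.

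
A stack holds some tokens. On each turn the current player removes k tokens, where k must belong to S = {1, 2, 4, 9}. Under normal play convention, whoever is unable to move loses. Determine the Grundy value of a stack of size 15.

n :  0  1  2  3  4  5  6  7  8  9 10 11 12 13 14 15
G :  0  1  2  0  1  2  0  1  2  3  4  0  1  2  0  1

1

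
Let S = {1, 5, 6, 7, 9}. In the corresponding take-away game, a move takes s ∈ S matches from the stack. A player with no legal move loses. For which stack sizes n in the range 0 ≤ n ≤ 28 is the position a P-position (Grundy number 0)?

0, 2, 4, 12, 14, 16, 24, 26, 28

G(0) = 0
G(1) = mex{0} = 1
G(2) = mex{1} = 0
G(3) = mex{0} = 1
G(4) = mex{1} = 0
G(5) = mex{0,0} = 1
G(6) = mex{1,1,0} = 2
G(7) = mex{2,0,1,0} = 3
G(8) = mex{3,1,0,1} = 2
G(9) = mex{2,0,1,0,0} = 3
G(10) = mex{3,1,0,1,1} = 2
G(11) = mex{2,2,1,0,0} = 3
G(12) = mex{3,3,2,1,1} = 0
G(13) = mex{0,2,3,2,0} = 1
G(14) = mex{1,3,2,3,1} = 0
G(15) = mex{0,2,3,2,2} = 1
G(16) = mex{1,3,2,3,3} = 0
G(17) = mex{0,0,3,2,2} = 1
G(18) = mex{1,1,0,3,3} = 2
G(19) = mex{2,0,1,0,2} = 3
G(20) = mex{3,1,0,1,3} = 2
G(21) = mex{2,0,1,0,0} = 3
G(22) = mex{3,1,0,1,1} = 2
G(23) = mex{2,2,1,0,0} = 3
G(24) = mex{3,3,2,1,1} = 0
G(25) = mex{0,2,3,2,0} = 1
G(26) = mex{1,3,2,3,1} = 0
G(27) = mex{0,2,3,2,2} = 1
G(28) = mex{1,3,2,3,3} = 0
P-positions are exactly the n with G(n) = 0.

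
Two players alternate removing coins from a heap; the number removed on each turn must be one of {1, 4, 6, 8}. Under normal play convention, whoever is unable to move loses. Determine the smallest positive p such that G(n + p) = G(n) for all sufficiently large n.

12

G(0) = 0
G(1) = mex{0} = 1
G(2) = mex{1} = 0
G(3) = mex{0} = 1
G(4) = mex{1,0} = 2
G(5) = mex{2,1} = 0
G(6) = mex{0,0,0} = 1
G(7) = mex{1,1,1} = 0
G(8) = mex{0,2,0,0} = 1
G(9) = mex{1,0,1,1} = 2
G(10) = mex{2,1,2,0} = 3
G(11) = mex{3,0,0,1} = 2
G(12) = mex{2,1,1,2} = 0
G(13) = mex{0,2,0,0} = 1
G(14) = mex{1,3,1,1} = 0
G(15) = mex{0,2,2,0} = 1
G(16) = mex{1,0,3,1} = 2
G(17) = mex{2,1,2,2} = 0
G(18) = mex{0,0,0,3} = 1
G(19) = mex{1,1,1,2} = 0
G(20) = mex{0,2,0,0} = 1
G(21) = mex{1,0,1,1} = 2
G(22) = mex{2,1,2,0} = 3
G(23) = mex{3,0,0,1} = 2
G(24) = mex{2,1,1,2} = 0
G(25) = mex{0,2,0,0} = 1
G(n+12) = G(n) holds for n = 0,…,7 (a full window of length max(S) = 8), so the sequence is purely periodic with period 12.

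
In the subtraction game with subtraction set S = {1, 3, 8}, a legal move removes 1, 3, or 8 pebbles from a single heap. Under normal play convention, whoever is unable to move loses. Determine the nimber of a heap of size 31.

3

n :  0  1  2  3  4  5  6  7  8  9 10 11 12 13 14 15 16 17 18 19 20 21 22 23 24 25 26 27 28 29 30 31
G :  0  1  0  1  0  1  0  1  2  3  2  0  1  0  1  0  1  0  1  2  3  2  0  1  0  1  0  1  0  1  2  3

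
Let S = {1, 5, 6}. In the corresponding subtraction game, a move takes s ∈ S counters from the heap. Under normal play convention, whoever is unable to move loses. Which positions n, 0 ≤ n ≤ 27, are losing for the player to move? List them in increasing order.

0, 2, 4, 11, 13, 15, 22, 24, 26

G(0) = 0
G(1) = mex{0} = 1
G(2) = mex{1} = 0
G(3) = mex{0} = 1
G(4) = mex{1} = 0
G(5) = mex{0,0} = 1
G(6) = mex{1,1,0} = 2
G(7) = mex{2,0,1} = 3
G(8) = mex{3,1,0} = 2
G(9) = mex{2,0,1} = 3
G(10) = mex{3,1,0} = 2
G(11) = mex{2,2,1} = 0
G(12) = mex{0,3,2} = 1
G(13) = mex{1,2,3} = 0
G(14) = mex{0,3,2} = 1
G(15) = mex{1,2,3} = 0
G(16) = mex{0,0,2} = 1
G(17) = mex{1,1,0} = 2
G(18) = mex{2,0,1} = 3
G(19) = mex{3,1,0} = 2
G(20) = mex{2,0,1} = 3
G(21) = mex{3,1,0} = 2
G(22) = mex{2,2,1} = 0
G(23) = mex{0,3,2} = 1
G(24) = mex{1,2,3} = 0
G(25) = mex{0,3,2} = 1
G(26) = mex{1,2,3} = 0
G(27) = mex{0,0,2} = 1
P-positions are exactly the n with G(n) = 0.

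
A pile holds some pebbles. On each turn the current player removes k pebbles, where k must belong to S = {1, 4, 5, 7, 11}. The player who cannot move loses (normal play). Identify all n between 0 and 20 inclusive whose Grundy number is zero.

G(0) = 0
G(1) = mex{0} = 1
G(2) = mex{1} = 0
G(3) = mex{0} = 1
G(4) = mex{1,0} = 2
G(5) = mex{2,1,0} = 3
G(6) = mex{3,0,1} = 2
G(7) = mex{2,1,0,0} = 3
G(8) = mex{3,2,1,1} = 0
G(9) = mex{0,3,2,0} = 1
G(10) = mex{1,2,3,1} = 0
G(11) = mex{0,3,2,2,0} = 1
G(12) = mex{1,0,3,3,1} = 2
G(13) = mex{2,1,0,2,0} = 3
G(14) = mex{3,0,1,3,1} = 2
G(15) = mex{2,1,0,0,2} = 3
G(16) = mex{3,2,1,1,3} = 0
G(17) = mex{0,3,2,0,2} = 1
G(18) = mex{1,2,3,1,3} = 0
G(19) = mex{0,3,2,2,0} = 1
G(20) = mex{1,0,3,3,1} = 2
P-positions are exactly the n with G(n) = 0.

0, 2, 8, 10, 16, 18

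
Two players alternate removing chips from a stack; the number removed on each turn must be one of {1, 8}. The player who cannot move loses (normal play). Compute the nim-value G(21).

1

n :  0  1  2  3  4  5  6  7  8  9 10 11 12 13 14 15 16 17 18 19 20 21
G :  0  1  0  1  0  1  0  1  2  0  1  0  1  0  1  0  1  2  0  1  0  1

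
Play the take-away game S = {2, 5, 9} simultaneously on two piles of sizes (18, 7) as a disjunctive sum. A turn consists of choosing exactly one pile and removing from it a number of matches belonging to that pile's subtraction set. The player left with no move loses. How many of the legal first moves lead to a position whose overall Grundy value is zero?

All piles use S = {2, 5, 9}:
G(0) = 0
G(1) = mex{} = 0
G(2) = mex{0} = 1
G(3) = mex{0} = 1
G(4) = mex{1} = 0
G(5) = mex{1,0} = 2
G(6) = mex{0,0} = 1
G(7) = mex{2,1} = 0
G(8) = mex{1,1} = 0
G(9) = mex{0,0,0} = 1
G(10) = mex{0,2,0} = 1
G(11) = mex{1,1,1} = 0
G(12) = mex{1,0,1} = 2
G(13) = mex{0,0,0} = 1
G(14) = mex{2,1,2} = 0
G(15) = mex{1,1,1} = 0
G(16) = mex{0,0,0} = 1
G(17) = mex{0,2,0} = 1
G(18) = mex{1,1,1} = 0
Pile A: G(18) = 0.
Pile B: G(7) = 0.
Combined Grundy value = 0 ⊕ 0 = 0.
A winning move leaves total XOR = 0, i.e. changes one component's Grundy value g to g ⊕ X where X is the current total.
Pile A: target g' = 0⊕0 = 0, but every legal move changes the Grundy value (mex property), so 0 moves.
Pile B: target g' = 0⊕0 = 0, but every legal move changes the Grundy value (mex property), so 0 moves.

0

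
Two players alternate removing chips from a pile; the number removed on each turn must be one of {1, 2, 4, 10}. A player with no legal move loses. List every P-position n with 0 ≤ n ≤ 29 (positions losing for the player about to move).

0, 3, 6, 9, 12, 15, 18, 21, 24, 27

G(0) = 0
G(1) = mex{0} = 1
G(2) = mex{1,0} = 2
G(3) = mex{2,1} = 0
G(4) = mex{0,2,0} = 1
G(5) = mex{1,0,1} = 2
G(6) = mex{2,1,2} = 0
G(7) = mex{0,2,0} = 1
G(8) = mex{1,0,1} = 2
G(9) = mex{2,1,2} = 0
G(10) = mex{0,2,0,0} = 1
G(11) = mex{1,0,1,1} = 2
G(12) = mex{2,1,2,2} = 0
G(13) = mex{0,2,0,0} = 1
G(14) = mex{1,0,1,1} = 2
G(15) = mex{2,1,2,2} = 0
G(16) = mex{0,2,0,0} = 1
G(17) = mex{1,0,1,1} = 2
G(18) = mex{2,1,2,2} = 0
G(19) = mex{0,2,0,0} = 1
G(20) = mex{1,0,1,1} = 2
G(21) = mex{2,1,2,2} = 0
G(22) = mex{0,2,0,0} = 1
G(23) = mex{1,0,1,1} = 2
G(24) = mex{2,1,2,2} = 0
G(25) = mex{0,2,0,0} = 1
G(26) = mex{1,0,1,1} = 2
G(27) = mex{2,1,2,2} = 0
G(28) = mex{0,2,0,0} = 1
G(29) = mex{1,0,1,1} = 2
P-positions are exactly the n with G(n) = 0.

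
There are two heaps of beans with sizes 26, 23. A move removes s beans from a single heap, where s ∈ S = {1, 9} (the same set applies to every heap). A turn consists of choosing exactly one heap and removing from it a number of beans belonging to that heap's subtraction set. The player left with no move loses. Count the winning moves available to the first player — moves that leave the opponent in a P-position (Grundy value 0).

4

All heaps use S = {1, 9}:
n :  0  1  2  3  4  5  6  7  8  9 10 11 12 13 14 15 16 17 18 19 20 21 22 23 24 25 26
G :  0  1  0  1  0  1  0  1  0  1  0  1  0  1  0  1  0  1  0  1  0  1  0  1  0  1  0
Heap A: G(26) = 0.
Heap B: G(23) = 1.
Combined Grundy value = 0 ⊕ 1 = 1.
A winning move leaves total XOR = 0, i.e. changes one component's Grundy value g to g ⊕ X where X is the current total.
Heap A: need g' = 0⊕1 = 1. Options: 26−1→G=1, 26−9→G=1. Hits: 2.
Heap B: need g' = 1⊕1 = 0. Options: 23−1→G=0, 23−9→G=0. Hits: 2.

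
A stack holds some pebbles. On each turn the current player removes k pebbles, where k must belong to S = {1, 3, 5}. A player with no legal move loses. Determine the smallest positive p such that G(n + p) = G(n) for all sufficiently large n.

n :  0  1  2  3  4  5  6  7  8  9 10 11 12 13 14
G :  0  1  0  1  0  1  0  1  0  1  0  1  0  1  0
G(n+2) = G(n) holds for n = 0,…,4 (a full window of length max(S) = 5), so the sequence is purely periodic with period 2.

2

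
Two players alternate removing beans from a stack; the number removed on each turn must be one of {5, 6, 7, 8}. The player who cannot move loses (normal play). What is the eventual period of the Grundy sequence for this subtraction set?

13

G(0) = 0
G(1) = mex{} = 0
G(2) = mex{} = 0
G(3) = mex{} = 0
G(4) = mex{} = 0
G(5) = mex{0} = 1
G(6) = mex{0,0} = 1
G(7) = mex{0,0,0} = 1
G(8) = mex{0,0,0,0} = 1
G(9) = mex{0,0,0,0} = 1
G(10) = mex{1,0,0,0} = 2
G(11) = mex{1,1,0,0} = 2
G(12) = mex{1,1,1,0} = 2
G(13) = mex{1,1,1,1} = 0
G(14) = mex{1,1,1,1} = 0
G(15) = mex{2,1,1,1} = 0
G(16) = mex{2,2,1,1} = 0
G(17) = mex{2,2,2,1} = 0
G(18) = mex{0,2,2,2} = 1
G(19) = mex{0,0,2,2} = 1
G(20) = mex{0,0,0,2} = 1
G(21) = mex{0,0,0,0} = 1
G(22) = mex{0,0,0,0} = 1
G(23) = mex{1,0,0,0} = 2
G(24) = mex{1,1,0,0} = 2
G(25) = mex{1,1,1,0} = 2
G(26) = mex{1,1,1,1} = 0
G(27) = mex{1,1,1,1} = 0
G(n+13) = G(n) holds for n = 0,…,7 (a full window of length max(S) = 8), so the sequence is purely periodic with period 13.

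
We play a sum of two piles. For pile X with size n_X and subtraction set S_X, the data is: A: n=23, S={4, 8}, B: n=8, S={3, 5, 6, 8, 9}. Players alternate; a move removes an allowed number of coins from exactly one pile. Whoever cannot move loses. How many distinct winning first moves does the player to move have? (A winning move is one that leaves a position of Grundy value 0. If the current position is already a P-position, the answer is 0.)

Pile A, S = {4, 8}:
G(0) = 0
G(1) = mex{} = 0
G(2) = mex{} = 0
G(3) = mex{} = 0
G(4) = mex{0} = 1
G(5) = mex{0} = 1
G(6) = mex{0} = 1
G(7) = mex{0} = 1
G(8) = mex{1,0} = 2
G(9) = mex{1,0} = 2
G(10) = mex{1,0} = 2
G(11) = mex{1,0} = 2
G(12) = mex{2,1} = 0
G(13) = mex{2,1} = 0
G(14) = mex{2,1} = 0
G(15) = mex{2,1} = 0
G(16) = mex{0,2} = 1
G(17) = mex{0,2} = 1
G(18) = mex{0,2} = 1
G(19) = mex{0,2} = 1
G(20) = mex{1,0} = 2
G(21) = mex{1,0} = 2
G(22) = mex{1,0} = 2
G(23) = mex{1,0} = 2
G_A(23) = 2.
Pile B, S = {3, 5, 6, 8, 9}:
G(0) = 0
G(1) = mex{} = 0
G(2) = mex{} = 0
G(3) = mex{0} = 1
G(4) = mex{0} = 1
G(5) = mex{0,0} = 1
G(6) = mex{1,0,0} = 2
G(7) = mex{1,0,0} = 2
G(8) = mex{1,1,0,0} = 2
G_B(8) = 2.
Combined Grundy value = 2 ⊕ 2 = 0.
A winning move leaves total XOR = 0, i.e. changes one component's Grundy value g to g ⊕ X where X is the current total.
Pile A: target g' = 2⊕0 = 2, but every legal move changes the Grundy value (mex property), so 0 moves.
Pile B: target g' = 2⊕0 = 2, but every legal move changes the Grundy value (mex property), so 0 moves.

0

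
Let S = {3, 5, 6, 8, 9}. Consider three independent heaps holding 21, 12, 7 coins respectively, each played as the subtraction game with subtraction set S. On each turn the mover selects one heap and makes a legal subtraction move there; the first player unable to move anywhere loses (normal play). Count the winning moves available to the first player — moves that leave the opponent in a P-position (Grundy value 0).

All heaps use S = {3, 5, 6, 8, 9}:
n :  0  1  2  3  4  5  6  7  8  9 10 11 12 13 14 15 16 17 18 19 20 21
G :  0  0  0  1  1  1  2  2  2  3  3  3  0  0  0  1  1  1  2  2  2  3
Heap A: G(21) = 3.
Heap B: G(12) = 0.
Heap C: G(7) = 2.
Combined Grundy value = 3 ⊕ 0 ⊕ 2 = 1.
A winning move leaves total XOR = 0, i.e. changes one component's Grundy value g to g ⊕ X where X is the current total.
Heap A: need g' = 3⊕1 = 2. Options: 21−3→G=2, 21−5→G=1, 21−6→G=1, 21−8→G=0, 21−9→G=0. Hits: 1.
Heap B: need g' = 0⊕1 = 1. Options: 12−3→G=3, 12−5→G=2, 12−6→G=2, 12−8→G=1, 12−9→G=1. Hits: 2.
Heap C: need g' = 2⊕1 = 3. Options: 7−3→G=1, 7−5→G=0, 7−6→G=0. Hits: 0.

3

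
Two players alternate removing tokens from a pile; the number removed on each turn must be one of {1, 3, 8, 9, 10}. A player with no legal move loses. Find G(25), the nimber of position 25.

2

G(0) = 0
G(1) = mex{0} = 1
G(2) = mex{1} = 0
G(3) = mex{0,0} = 1
G(4) = mex{1,1} = 0
G(5) = mex{0,0} = 1
G(6) = mex{1,1} = 0
G(7) = mex{0,0} = 1
G(8) = mex{1,1,0} = 2
G(9) = mex{2,0,1,0} = 3
G(10) = mex{3,1,0,1,0} = 2
G(11) = mex{2,2,1,0,1} = 3
G(12) = mex{3,3,0,1,0} = 2
G(13) = mex{2,2,1,0,1} = 3
G(14) = mex{3,3,0,1,0} = 2
G(15) = mex{2,2,1,0,1} = 3
G(16) = mex{3,3,2,1,0} = 4
G(17) = mex{4,2,3,2,1} = 0
G(18) = mex{0,3,2,3,2} = 1
G(19) = mex{1,4,3,2,3} = 0
G(20) = mex{0,0,2,3,2} = 1
G(21) = mex{1,1,3,2,3} = 0
G(22) = mex{0,0,2,3,2} = 1
G(23) = mex{1,1,3,2,3} = 0
G(24) = mex{0,0,4,3,2} = 1
G(25) = mex{1,1,0,4,3} = 2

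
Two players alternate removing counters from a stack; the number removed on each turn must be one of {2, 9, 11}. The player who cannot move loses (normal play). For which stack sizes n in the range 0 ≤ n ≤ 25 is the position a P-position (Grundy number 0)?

0, 1, 4, 5, 8, 18, 21, 22, 25

n :  0  1  2  3  4  5  6  7  8  9 10 11 12 13 14 15 16 17 18 19 20 21 22 23 24 25
G :  0  0  1  1  0  0  1  1  0  2  1  3  2  2  3  3  2  2  0  3  1  0  0  1  1  0
P-positions are exactly the n with G(n) = 0.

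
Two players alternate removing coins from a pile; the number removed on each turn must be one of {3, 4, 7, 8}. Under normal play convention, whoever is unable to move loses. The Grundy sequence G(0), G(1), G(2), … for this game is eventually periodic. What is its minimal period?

11

G(0) = 0
G(1) = mex{} = 0
G(2) = mex{} = 0
G(3) = mex{0} = 1
G(4) = mex{0,0} = 1
G(5) = mex{0,0} = 1
G(6) = mex{1,0} = 2
G(7) = mex{1,1,0} = 2
G(8) = mex{1,1,0,0} = 2
G(9) = mex{2,1,0,0} = 3
G(10) = mex{2,2,1,0} = 3
G(11) = mex{2,2,1,1} = 0
G(12) = mex{3,2,1,1} = 0
G(13) = mex{3,3,2,1} = 0
G(14) = mex{0,3,2,2} = 1
G(15) = mex{0,0,2,2} = 1
G(16) = mex{0,0,3,2} = 1
G(17) = mex{1,0,3,3} = 2
G(18) = mex{1,1,0,3} = 2
G(19) = mex{1,1,0,0} = 2
G(20) = mex{2,1,0,0} = 3
G(21) = mex{2,2,1,0} = 3
G(22) = mex{2,2,1,1} = 0
G(23) = mex{3,2,1,1} = 0
G(n+11) = G(n) holds for n = 0,…,7 (a full window of length max(S) = 8), so the sequence is purely periodic with period 11.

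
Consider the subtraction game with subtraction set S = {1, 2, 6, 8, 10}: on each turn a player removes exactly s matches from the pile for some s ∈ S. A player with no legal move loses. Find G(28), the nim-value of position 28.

0

G(0) = 0
G(1) = mex{0} = 1
G(2) = mex{1,0} = 2
G(3) = mex{2,1} = 0
G(4) = mex{0,2} = 1
G(5) = mex{1,0} = 2
G(6) = mex{2,1,0} = 3
G(7) = mex{3,2,1} = 0
G(8) = mex{0,3,2,0} = 1
G(9) = mex{1,0,0,1} = 2
G(10) = mex{2,1,1,2,0} = 3
G(11) = mex{3,2,2,0,1} = 4
G(12) = mex{4,3,3,1,2} = 0
G(13) = mex{0,4,0,2,0} = 1
G(14) = mex{1,0,1,3,1} = 2
G(15) = mex{2,1,2,0,2} = 3
G(16) = mex{3,2,3,1,3} = 0
G(17) = mex{0,3,4,2,0} = 1
G(18) = mex{1,0,0,3,1} = 2
G(19) = mex{2,1,1,4,2} = 0
G(20) = mex{0,2,2,0,3} = 1
G(21) = mex{1,0,3,1,4} = 2
G(22) = mex{2,1,0,2,0} = 3
G(23) = mex{3,2,1,3,1} = 0
G(24) = mex{0,3,2,0,2} = 1
G(25) = mex{1,0,0,1,3} = 2
G(26) = mex{2,1,1,2,0} = 3
G(27) = mex{3,2,2,0,1} = 4
G(28) = mex{4,3,3,1,2} = 0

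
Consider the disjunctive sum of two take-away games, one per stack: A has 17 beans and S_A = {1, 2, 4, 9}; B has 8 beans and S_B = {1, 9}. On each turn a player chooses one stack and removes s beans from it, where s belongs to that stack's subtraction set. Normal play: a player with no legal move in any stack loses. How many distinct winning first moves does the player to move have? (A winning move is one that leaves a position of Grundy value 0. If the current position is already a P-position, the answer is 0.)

Stack A, S = {1, 2, 4, 9}:
G(0) = 0
G(1) = mex{0} = 1
G(2) = mex{1,0} = 2
G(3) = mex{2,1} = 0
G(4) = mex{0,2,0} = 1
G(5) = mex{1,0,1} = 2
G(6) = mex{2,1,2} = 0
G(7) = mex{0,2,0} = 1
G(8) = mex{1,0,1} = 2
G(9) = mex{2,1,2,0} = 3
G(10) = mex{3,2,0,1} = 4
G(11) = mex{4,3,1,2} = 0
G(12) = mex{0,4,2,0} = 1
G(13) = mex{1,0,3,1} = 2
G(14) = mex{2,1,4,2} = 0
G(15) = mex{0,2,0,0} = 1
G(16) = mex{1,0,1,1} = 2
G(17) = mex{2,1,2,2} = 0
G_A(17) = 0.
Stack B, S = {1, 9}:
n : 0 1 2 3 4 5 6 7 8
G : 0 1 0 1 0 1 0 1 0
G_B(8) = 0.
Combined Grundy value = 0 ⊕ 0 = 0.
A winning move leaves total XOR = 0, i.e. changes one component's Grundy value g to g ⊕ X where X is the current total.
Stack A: target g' = 0⊕0 = 0, but every legal move changes the Grundy value (mex property), so 0 moves.
Stack B: target g' = 0⊕0 = 0, but every legal move changes the Grundy value (mex property), so 0 moves.

0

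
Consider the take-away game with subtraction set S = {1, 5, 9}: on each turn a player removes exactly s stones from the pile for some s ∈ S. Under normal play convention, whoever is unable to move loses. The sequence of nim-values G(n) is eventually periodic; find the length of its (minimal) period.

G(0) = 0
G(1) = mex{0} = 1
G(2) = mex{1} = 0
G(3) = mex{0} = 1
G(4) = mex{1} = 0
G(5) = mex{0,0} = 1
G(6) = mex{1,1} = 0
G(7) = mex{0,0} = 1
G(8) = mex{1,1} = 0
G(9) = mex{0,0,0} = 1
G(10) = mex{1,1,1} = 0
G(11) = mex{0,0,0} = 1
G(12) = mex{1,1,1} = 0
G(13) = mex{0,0,0} = 1
G(14) = mex{1,1,1} = 0
G(n+2) = G(n) holds for n = 0,…,8 (a full window of length max(S) = 9), so the sequence is purely periodic with period 2.

2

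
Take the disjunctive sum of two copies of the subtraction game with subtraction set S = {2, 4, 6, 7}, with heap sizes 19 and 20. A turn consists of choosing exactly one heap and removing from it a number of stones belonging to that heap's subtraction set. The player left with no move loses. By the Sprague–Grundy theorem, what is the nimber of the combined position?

1

All heaps use S = {2, 4, 6, 7}:
G(0) = 0
G(1) = mex{} = 0
G(2) = mex{0} = 1
G(3) = mex{0} = 1
G(4) = mex{1,0} = 2
G(5) = mex{1,0} = 2
G(6) = mex{2,1,0} = 3
G(7) = mex{2,1,0,0} = 3
G(8) = mex{3,2,1,0} = 4
G(9) = mex{3,2,1,1} = 0
G(10) = mex{4,3,2,1} = 0
G(11) = mex{0,3,2,2} = 1
G(12) = mex{0,4,3,2} = 1
G(13) = mex{1,0,3,3} = 2
G(14) = mex{1,0,4,3} = 2
G(15) = mex{2,1,0,4} = 3
G(16) = mex{2,1,0,0} = 3
G(17) = mex{3,2,1,0} = 4
G(18) = mex{3,2,1,1} = 0
G(19) = mex{4,3,2,1} = 0
G(20) = mex{0,3,2,2} = 1
Heap A: G(19) = 0.
Heap B: G(20) = 1.
Combined Grundy value = 0 ⊕ 1 = 1.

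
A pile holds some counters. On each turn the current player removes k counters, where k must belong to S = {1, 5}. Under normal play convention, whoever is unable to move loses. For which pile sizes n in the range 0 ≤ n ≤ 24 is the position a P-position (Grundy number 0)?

0, 2, 4, 6, 8, 10, 12, 14, 16, 18, 20, 22, 24

n :  0  1  2  3  4  5  6  7  8  9 10 11 12 13 14 15 16 17 18 19 20 21 22 23 24
G :  0  1  0  1  0  1  0  1  0  1  0  1  0  1  0  1  0  1  0  1  0  1  0  1  0
P-positions are exactly the n with G(n) = 0.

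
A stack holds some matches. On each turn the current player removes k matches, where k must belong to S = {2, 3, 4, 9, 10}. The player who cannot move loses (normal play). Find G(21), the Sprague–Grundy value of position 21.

1

n :  0  1  2  3  4  5  6  7  8  9 10 11 12 13 14 15 16 17 18 19 20 21
G :  0  0  1  1  2  2  0  0  1  1  2  2  0  0  1  1  2  2  0  0  1  1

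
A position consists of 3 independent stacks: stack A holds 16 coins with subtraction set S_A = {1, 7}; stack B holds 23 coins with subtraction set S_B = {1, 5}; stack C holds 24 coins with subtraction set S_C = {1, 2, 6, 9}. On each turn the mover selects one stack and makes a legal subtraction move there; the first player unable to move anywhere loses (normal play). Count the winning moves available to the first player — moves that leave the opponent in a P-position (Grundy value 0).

Stack A, S = {1, 7}:
G(0) = 0
G(1) = mex{0} = 1
G(2) = mex{1} = 0
G(3) = mex{0} = 1
G(4) = mex{1} = 0
G(5) = mex{0} = 1
G(6) = mex{1} = 0
G(7) = mex{0,0} = 1
G(8) = mex{1,1} = 0
G(9) = mex{0,0} = 1
G(10) = mex{1,1} = 0
G(11) = mex{0,0} = 1
G(12) = mex{1,1} = 0
G(13) = mex{0,0} = 1
G(14) = mex{1,1} = 0
G(15) = mex{0,0} = 1
G(16) = mex{1,1} = 0
G_A(16) = 0.
Stack B, S = {1, 5}:
n :  0  1  2  3  4  5  6  7  8  9 10 11 12 13 14 15 16 17 18 19 20 21 22 23
G :  0  1  0  1  0  1  0  1  0  1  0  1  0  1  0  1  0  1  0  1  0  1  0  1
G_B(23) = 1.
Stack C, S = {1, 2, 6, 9}:
n :  0  1  2  3  4  5  6  7  8  9 10 11 12 13 14 15 16 17 18 19 20 21 22 23 24
G :  0  1  2  0  1  2  3  0  1  2  0  1  2  3  0  1  2  0  1  2  3  0  1  2  0
G_C(24) = 0.
Combined Grundy value = 0 ⊕ 1 ⊕ 0 = 1.
A winning move leaves total XOR = 0, i.e. changes one component's Grundy value g to g ⊕ X where X is the current total.
Stack A: need g' = 0⊕1 = 1. Options: 16−1→G=1, 16−7→G=1. Hits: 2.
Stack B: need g' = 1⊕1 = 0. Options: 23−1→G=0, 23−5→G=0. Hits: 2.
Stack C: need g' = 0⊕1 = 1. Options: 24−1→G=2, 24−2→G=1, 24−6→G=1, 24−9→G=1. Hits: 3.

7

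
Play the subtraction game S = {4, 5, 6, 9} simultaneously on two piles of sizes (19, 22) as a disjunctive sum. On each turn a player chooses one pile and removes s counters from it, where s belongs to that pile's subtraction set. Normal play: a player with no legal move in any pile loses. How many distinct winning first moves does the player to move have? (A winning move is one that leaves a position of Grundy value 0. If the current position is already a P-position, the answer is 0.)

All piles use S = {4, 5, 6, 9}:
n :  0  1  2  3  4  5  6  7  8  9 10 11 12 13 14 15 16 17 18 19 20 21 22
G :  0  0  0  0  1  1  1  1  2  2  2  2  3  0  0  0  0  1  1  1  1  2  2
Pile A: G(19) = 1.
Pile B: G(22) = 2.
Combined Grundy value = 1 ⊕ 2 = 3.
A winning move leaves total XOR = 0, i.e. changes one component's Grundy value g to g ⊕ X where X is the current total.
Pile A: need g' = 1⊕3 = 2. Options: 19−4→G=0, 19−5→G=0, 19−6→G=0, 19−9→G=2. Hits: 1.
Pile B: need g' = 2⊕3 = 1. Options: 22−4→G=1, 22−5→G=1, 22−6→G=0, 22−9→G=0. Hits: 2.

3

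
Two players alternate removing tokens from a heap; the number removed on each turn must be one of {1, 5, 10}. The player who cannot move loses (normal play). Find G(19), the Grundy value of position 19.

0

G(0) = 0
G(1) = mex{0} = 1
G(2) = mex{1} = 0
G(3) = mex{0} = 1
G(4) = mex{1} = 0
G(5) = mex{0,0} = 1
G(6) = mex{1,1} = 0
G(7) = mex{0,0} = 1
G(8) = mex{1,1} = 0
G(9) = mex{0,0} = 1
G(10) = mex{1,1,0} = 2
G(11) = mex{2,0,1} = 3
G(12) = mex{3,1,0} = 2
G(13) = mex{2,0,1} = 3
G(14) = mex{3,1,0} = 2
G(15) = mex{2,2,1} = 0
G(16) = mex{0,3,0} = 1
G(17) = mex{1,2,1} = 0
G(18) = mex{0,3,0} = 1
G(19) = mex{1,2,1} = 0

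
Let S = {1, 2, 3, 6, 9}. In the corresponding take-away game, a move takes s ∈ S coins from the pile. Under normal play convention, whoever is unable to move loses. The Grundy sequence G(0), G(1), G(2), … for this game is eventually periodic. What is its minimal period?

G(0) = 0
G(1) = mex{0} = 1
G(2) = mex{1,0} = 2
G(3) = mex{2,1,0} = 3
G(4) = mex{3,2,1} = 0
G(5) = mex{0,3,2} = 1
G(6) = mex{1,0,3,0} = 2
G(7) = mex{2,1,0,1} = 3
G(8) = mex{3,2,1,2} = 0
G(9) = mex{0,3,2,3,0} = 1
G(10) = mex{1,0,3,0,1} = 2
G(11) = mex{2,1,0,1,2} = 3
G(12) = mex{3,2,1,2,3} = 0
G(13) = mex{0,3,2,3,0} = 1
G(14) = mex{1,0,3,0,1} = 2
G(n+4) = G(n) holds for n = 0,…,8 (a full window of length max(S) = 9), so the sequence is purely periodic with period 4.

4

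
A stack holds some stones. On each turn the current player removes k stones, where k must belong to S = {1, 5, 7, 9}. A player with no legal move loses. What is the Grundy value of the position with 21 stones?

G(0) = 0
G(1) = mex{0} = 1
G(2) = mex{1} = 0
G(3) = mex{0} = 1
G(4) = mex{1} = 0
G(5) = mex{0,0} = 1
G(6) = mex{1,1} = 0
G(7) = mex{0,0,0} = 1
G(8) = mex{1,1,1} = 0
G(9) = mex{0,0,0,0} = 1
G(10) = mex{1,1,1,1} = 0
G(11) = mex{0,0,0,0} = 1
G(12) = mex{1,1,1,1} = 0
G(13) = mex{0,0,0,0} = 1
G(14) = mex{1,1,1,1} = 0
G(15) = mex{0,0,0,0} = 1
G(16) = mex{1,1,1,1} = 0
G(17) = mex{0,0,0,0} = 1
G(18) = mex{1,1,1,1} = 0
G(19) = mex{0,0,0,0} = 1
G(20) = mex{1,1,1,1} = 0
G(21) = mex{0,0,0,0} = 1

1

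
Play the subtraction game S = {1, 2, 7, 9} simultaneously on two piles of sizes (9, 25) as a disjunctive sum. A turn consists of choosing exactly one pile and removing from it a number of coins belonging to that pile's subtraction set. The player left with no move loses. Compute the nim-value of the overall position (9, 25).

All piles use S = {1, 2, 7, 9}:
n :  0  1  2  3  4  5  6  7  8  9 10 11 12 13 14 15 16 17 18 19 20 21 22 23 24 25
G :  0  1  2  0  1  2  0  1  2  3  4  0  1  2  0  1  2  0  1  2  3  4  0  1  2  0
Pile A: G(9) = 3.
Pile B: G(25) = 0.
Combined Grundy value = 3 ⊕ 0 = 3.

3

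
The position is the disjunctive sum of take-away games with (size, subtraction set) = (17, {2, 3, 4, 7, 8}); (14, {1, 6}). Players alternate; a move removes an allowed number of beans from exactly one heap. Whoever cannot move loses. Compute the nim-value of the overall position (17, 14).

0

Heap A, S = {2, 3, 4, 7, 8}:
n :  0  1  2  3  4  5  6  7  8  9 10 11 12 13 14 15 16 17
G :  0  0  1  1  2  2  0  3  1  4  2  0  0  1  1  2  2  0
G_A(17) = 0.
Heap B, S = {1, 6}:
n :  0  1  2  3  4  5  6  7  8  9 10 11 12 13 14
G :  0  1  0  1  0  1  2  0  1  0  1  0  1  2  0
G_B(14) = 0.
Combined Grundy value = 0 ⊕ 0 = 0.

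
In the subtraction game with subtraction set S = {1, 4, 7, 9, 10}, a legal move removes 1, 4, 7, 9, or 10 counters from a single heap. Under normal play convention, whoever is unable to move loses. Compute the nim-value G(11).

3

n :  0  1  2  3  4  5  6  7  8  9 10 11
G :  0  1  0  1  2  0  1  2  0  1  2  3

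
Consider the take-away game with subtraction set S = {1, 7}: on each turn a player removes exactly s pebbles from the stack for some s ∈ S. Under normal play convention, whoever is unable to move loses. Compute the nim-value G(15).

n :  0  1  2  3  4  5  6  7  8  9 10 11 12 13 14 15
G :  0  1  0  1  0  1  0  1  0  1  0  1  0  1  0  1

1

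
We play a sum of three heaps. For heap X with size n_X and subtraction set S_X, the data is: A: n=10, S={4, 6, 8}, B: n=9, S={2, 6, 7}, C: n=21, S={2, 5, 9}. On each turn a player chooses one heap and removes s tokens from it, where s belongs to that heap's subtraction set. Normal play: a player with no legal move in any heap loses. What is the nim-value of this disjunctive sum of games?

Heap A, S = {4, 6, 8}:
G(0) = 0
G(1) = mex{} = 0
G(2) = mex{} = 0
G(3) = mex{} = 0
G(4) = mex{0} = 1
G(5) = mex{0} = 1
G(6) = mex{0,0} = 1
G(7) = mex{0,0} = 1
G(8) = mex{1,0,0} = 2
G(9) = mex{1,0,0} = 2
G(10) = mex{1,1,0} = 2
G_A(10) = 2.
Heap B, S = {2, 6, 7}:
G(0) = 0
G(1) = mex{} = 0
G(2) = mex{0} = 1
G(3) = mex{0} = 1
G(4) = mex{1} = 0
G(5) = mex{1} = 0
G(6) = mex{0,0} = 1
G(7) = mex{0,0,0} = 1
G(8) = mex{1,1,0} = 2
G(9) = mex{1,1,1} = 0
G_B(9) = 0.
Heap C, S = {2, 5, 9}:
G(0) = 0
G(1) = mex{} = 0
G(2) = mex{0} = 1
G(3) = mex{0} = 1
G(4) = mex{1} = 0
G(5) = mex{1,0} = 2
G(6) = mex{0,0} = 1
G(7) = mex{2,1} = 0
G(8) = mex{1,1} = 0
G(9) = mex{0,0,0} = 1
G(10) = mex{0,2,0} = 1
G(11) = mex{1,1,1} = 0
G(12) = mex{1,0,1} = 2
G(13) = mex{0,0,0} = 1
G(14) = mex{2,1,2} = 0
G(15) = mex{1,1,1} = 0
G(16) = mex{0,0,0} = 1
G(17) = mex{0,2,0} = 1
G(18) = mex{1,1,1} = 0
G(19) = mex{1,0,1} = 2
G(20) = mex{0,0,0} = 1
G(21) = mex{2,1,2} = 0
G_C(21) = 0.
Combined Grundy value = 2 ⊕ 0 ⊕ 0 = 2.

2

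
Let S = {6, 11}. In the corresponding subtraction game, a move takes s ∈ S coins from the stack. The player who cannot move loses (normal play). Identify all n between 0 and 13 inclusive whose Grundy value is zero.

G(0) = 0
G(1) = mex{} = 0
G(2) = mex{} = 0
G(3) = mex{} = 0
G(4) = mex{} = 0
G(5) = mex{} = 0
G(6) = mex{0} = 1
G(7) = mex{0} = 1
G(8) = mex{0} = 1
G(9) = mex{0} = 1
G(10) = mex{0} = 1
G(11) = mex{0,0} = 1
G(12) = mex{1,0} = 2
G(13) = mex{1,0} = 2
P-positions are exactly the n with G(n) = 0.

0, 1, 2, 3, 4, 5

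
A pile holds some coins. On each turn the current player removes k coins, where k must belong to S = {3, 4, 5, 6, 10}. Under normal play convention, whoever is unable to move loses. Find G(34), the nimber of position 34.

0

n :  0  1  2  3  4  5  6  7  8  9 10 11 12 13 14 15 16 17 18 19 20 21 22 23 24 25 26 27 28 29 30 31 32 33 34
G :  0  0  0  1  1  1  2  2  2  0  3  3  1  4  4  2  0  0  0  1  1  1  2  2  2  0  3  3  1  4  4  2  0  0  0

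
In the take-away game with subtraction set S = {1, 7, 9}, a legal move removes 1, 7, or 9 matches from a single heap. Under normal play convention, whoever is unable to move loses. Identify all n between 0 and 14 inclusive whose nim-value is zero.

0, 2, 4, 6, 8, 10, 12, 14

G(0) = 0
G(1) = mex{0} = 1
G(2) = mex{1} = 0
G(3) = mex{0} = 1
G(4) = mex{1} = 0
G(5) = mex{0} = 1
G(6) = mex{1} = 0
G(7) = mex{0,0} = 1
G(8) = mex{1,1} = 0
G(9) = mex{0,0,0} = 1
G(10) = mex{1,1,1} = 0
G(11) = mex{0,0,0} = 1
G(12) = mex{1,1,1} = 0
G(13) = mex{0,0,0} = 1
G(14) = mex{1,1,1} = 0
P-positions are exactly the n with G(n) = 0.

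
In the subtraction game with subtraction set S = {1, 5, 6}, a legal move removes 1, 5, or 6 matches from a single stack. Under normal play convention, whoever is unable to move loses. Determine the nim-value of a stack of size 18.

G(0) = 0
G(1) = mex{0} = 1
G(2) = mex{1} = 0
G(3) = mex{0} = 1
G(4) = mex{1} = 0
G(5) = mex{0,0} = 1
G(6) = mex{1,1,0} = 2
G(7) = mex{2,0,1} = 3
G(8) = mex{3,1,0} = 2
G(9) = mex{2,0,1} = 3
G(10) = mex{3,1,0} = 2
G(11) = mex{2,2,1} = 0
G(12) = mex{0,3,2} = 1
G(13) = mex{1,2,3} = 0
G(14) = mex{0,3,2} = 1
G(15) = mex{1,2,3} = 0
G(16) = mex{0,0,2} = 1
G(17) = mex{1,1,0} = 2
G(18) = mex{2,0,1} = 3

3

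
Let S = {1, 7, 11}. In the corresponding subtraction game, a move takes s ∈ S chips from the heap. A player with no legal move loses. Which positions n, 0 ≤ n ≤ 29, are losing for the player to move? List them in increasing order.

0, 2, 4, 6, 8, 10, 12, 14, 16, 18, 20, 22, 24, 26, 28

G(0) = 0
G(1) = mex{0} = 1
G(2) = mex{1} = 0
G(3) = mex{0} = 1
G(4) = mex{1} = 0
G(5) = mex{0} = 1
G(6) = mex{1} = 0
G(7) = mex{0,0} = 1
G(8) = mex{1,1} = 0
G(9) = mex{0,0} = 1
G(10) = mex{1,1} = 0
G(11) = mex{0,0,0} = 1
G(12) = mex{1,1,1} = 0
G(13) = mex{0,0,0} = 1
G(14) = mex{1,1,1} = 0
G(15) = mex{0,0,0} = 1
G(16) = mex{1,1,1} = 0
G(17) = mex{0,0,0} = 1
G(18) = mex{1,1,1} = 0
G(19) = mex{0,0,0} = 1
G(20) = mex{1,1,1} = 0
G(21) = mex{0,0,0} = 1
G(22) = mex{1,1,1} = 0
G(23) = mex{0,0,0} = 1
G(24) = mex{1,1,1} = 0
G(25) = mex{0,0,0} = 1
G(26) = mex{1,1,1} = 0
G(27) = mex{0,0,0} = 1
G(28) = mex{1,1,1} = 0
G(29) = mex{0,0,0} = 1
P-positions are exactly the n with G(n) = 0.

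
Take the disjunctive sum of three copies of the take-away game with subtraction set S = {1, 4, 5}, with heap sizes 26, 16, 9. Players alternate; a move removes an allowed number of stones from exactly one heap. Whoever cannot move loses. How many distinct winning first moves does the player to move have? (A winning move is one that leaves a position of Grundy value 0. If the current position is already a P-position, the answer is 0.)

3

All heaps use S = {1, 4, 5}:
G(0) = 0
G(1) = mex{0} = 1
G(2) = mex{1} = 0
G(3) = mex{0} = 1
G(4) = mex{1,0} = 2
G(5) = mex{2,1,0} = 3
G(6) = mex{3,0,1} = 2
G(7) = mex{2,1,0} = 3
G(8) = mex{3,2,1} = 0
G(9) = mex{0,3,2} = 1
G(10) = mex{1,2,3} = 0
G(11) = mex{0,3,2} = 1
G(12) = mex{1,0,3} = 2
G(13) = mex{2,1,0} = 3
G(14) = mex{3,0,1} = 2
G(15) = mex{2,1,0} = 3
G(16) = mex{3,2,1} = 0
G(17) = mex{0,3,2} = 1
G(18) = mex{1,2,3} = 0
G(19) = mex{0,3,2} = 1
G(20) = mex{1,0,3} = 2
G(21) = mex{2,1,0} = 3
G(22) = mex{3,0,1} = 2
G(23) = mex{2,1,0} = 3
G(24) = mex{3,2,1} = 0
G(25) = mex{0,3,2} = 1
G(26) = mex{1,2,3} = 0
Heap A: G(26) = 0.
Heap B: G(16) = 0.
Heap C: G(9) = 1.
Combined Grundy value = 0 ⊕ 0 ⊕ 1 = 1.
A winning move leaves total XOR = 0, i.e. changes one component's Grundy value g to g ⊕ X where X is the current total.
Heap A: need g' = 0⊕1 = 1. Options: 26−1→G=1, 26−4→G=2, 26−5→G=3. Hits: 1.
Heap B: need g' = 0⊕1 = 1. Options: 16−1→G=3, 16−4→G=2, 16−5→G=1. Hits: 1.
Heap C: need g' = 1⊕1 = 0. Options: 9−1→G=0, 9−4→G=3, 9−5→G=2. Hits: 1.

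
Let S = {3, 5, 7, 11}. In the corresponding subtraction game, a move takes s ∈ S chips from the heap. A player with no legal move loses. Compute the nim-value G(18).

0

n :  0  1  2  3  4  5  6  7  8  9 10 11 12 13 14 15 16 17 18
G :  0  0  0  1  1  1  2  2  2  3  0  3  4  1  0  3  0  1  0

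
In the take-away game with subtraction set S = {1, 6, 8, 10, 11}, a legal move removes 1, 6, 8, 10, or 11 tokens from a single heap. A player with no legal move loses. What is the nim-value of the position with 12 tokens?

G(0) = 0
G(1) = mex{0} = 1
G(2) = mex{1} = 0
G(3) = mex{0} = 1
G(4) = mex{1} = 0
G(5) = mex{0} = 1
G(6) = mex{1,0} = 2
G(7) = mex{2,1} = 0
G(8) = mex{0,0,0} = 1
G(9) = mex{1,1,1} = 0
G(10) = mex{0,0,0,0} = 1
G(11) = mex{1,1,1,1,0} = 2
G(12) = mex{2,2,0,0,1} = 3

3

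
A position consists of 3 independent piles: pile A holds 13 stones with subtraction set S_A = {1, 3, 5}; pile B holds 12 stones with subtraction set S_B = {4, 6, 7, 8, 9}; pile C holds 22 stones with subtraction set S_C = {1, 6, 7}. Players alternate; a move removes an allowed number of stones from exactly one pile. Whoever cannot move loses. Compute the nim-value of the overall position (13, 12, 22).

0

Pile A, S = {1, 3, 5}:
G(0) = 0
G(1) = mex{0} = 1
G(2) = mex{1} = 0
G(3) = mex{0,0} = 1
G(4) = mex{1,1} = 0
G(5) = mex{0,0,0} = 1
G(6) = mex{1,1,1} = 0
G(7) = mex{0,0,0} = 1
G(8) = mex{1,1,1} = 0
G(9) = mex{0,0,0} = 1
G(10) = mex{1,1,1} = 0
G(11) = mex{0,0,0} = 1
G(12) = mex{1,1,1} = 0
G(13) = mex{0,0,0} = 1
G_A(13) = 1.
Pile B, S = {4, 6, 7, 8, 9}:
n :  0  1  2  3  4  5  6  7  8  9 10 11 12
G :  0  0  0  0  1  1  1  1  2  2  2  2  3
G_B(12) = 3.
Pile C, S = {1, 6, 7}:
G(0) = 0
G(1) = mex{0} = 1
G(2) = mex{1} = 0
G(3) = mex{0} = 1
G(4) = mex{1} = 0
G(5) = mex{0} = 1
G(6) = mex{1,0} = 2
G(7) = mex{2,1,0} = 3
G(8) = mex{3,0,1} = 2
G(9) = mex{2,1,0} = 3
G(10) = mex{3,0,1} = 2
G(11) = mex{2,1,0} = 3
G(12) = mex{3,2,1} = 0
G(13) = mex{0,3,2} = 1
G(14) = mex{1,2,3} = 0
G(15) = mex{0,3,2} = 1
G(16) = mex{1,2,3} = 0
G(17) = mex{0,3,2} = 1
G(18) = mex{1,0,3} = 2
G(19) = mex{2,1,0} = 3
G(20) = mex{3,0,1} = 2
G(21) = mex{2,1,0} = 3
G(22) = mex{3,0,1} = 2
G_C(22) = 2.
Combined Grundy value = 1 ⊕ 3 ⊕ 2 = 0.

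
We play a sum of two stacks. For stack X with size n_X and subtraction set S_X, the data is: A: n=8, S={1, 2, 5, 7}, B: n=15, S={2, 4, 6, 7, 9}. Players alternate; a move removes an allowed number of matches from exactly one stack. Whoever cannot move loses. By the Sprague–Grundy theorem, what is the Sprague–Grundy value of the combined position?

Stack A, S = {1, 2, 5, 7}:
G(0) = 0
G(1) = mex{0} = 1
G(2) = mex{1,0} = 2
G(3) = mex{2,1} = 0
G(4) = mex{0,2} = 1
G(5) = mex{1,0,0} = 2
G(6) = mex{2,1,1} = 0
G(7) = mex{0,2,2,0} = 1
G(8) = mex{1,0,0,1} = 2
G_A(8) = 2.
Stack B, S = {2, 4, 6, 7, 9}:
G(0) = 0
G(1) = mex{} = 0
G(2) = mex{0} = 1
G(3) = mex{0} = 1
G(4) = mex{1,0} = 2
G(5) = mex{1,0} = 2
G(6) = mex{2,1,0} = 3
G(7) = mex{2,1,0,0} = 3
G(8) = mex{3,2,1,0} = 4
G(9) = mex{3,2,1,1,0} = 4
G(10) = mex{4,3,2,1,0} = 5
G(11) = mex{4,3,2,2,1} = 0
G(12) = mex{5,4,3,2,1} = 0
G(13) = mex{0,4,3,3,2} = 1
G(14) = mex{0,5,4,3,2} = 1
G(15) = mex{1,0,4,4,3} = 2
G_B(15) = 2.
Combined Grundy value = 2 ⊕ 2 = 0.

0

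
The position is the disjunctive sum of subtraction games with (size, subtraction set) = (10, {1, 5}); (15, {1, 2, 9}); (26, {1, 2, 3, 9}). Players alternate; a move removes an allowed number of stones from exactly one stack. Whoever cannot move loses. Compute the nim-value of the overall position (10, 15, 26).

0

Stack A, S = {1, 5}:
n :  0  1  2  3  4  5  6  7  8  9 10
G :  0  1  0  1  0  1  0  1  0  1  0
G_A(10) = 0.
Stack B, S = {1, 2, 9}:
G(0) = 0
G(1) = mex{0} = 1
G(2) = mex{1,0} = 2
G(3) = mex{2,1} = 0
G(4) = mex{0,2} = 1
G(5) = mex{1,0} = 2
G(6) = mex{2,1} = 0
G(7) = mex{0,2} = 1
G(8) = mex{1,0} = 2
G(9) = mex{2,1,0} = 3
G(10) = mex{3,2,1} = 0
G(11) = mex{0,3,2} = 1
G(12) = mex{1,0,0} = 2
G(13) = mex{2,1,1} = 0
G(14) = mex{0,2,2} = 1
G(15) = mex{1,0,0} = 2
G_B(15) = 2.
Stack C, S = {1, 2, 3, 9}:
n :  0  1  2  3  4  5  6  7  8  9 10 11 12 13 14 15 16 17 18 19 20 21 22 23 24 25 26
G :  0  1  2  3  0  1  2  3  0  1  2  3  0  1  2  3  0  1  2  3  0  1  2  3  0  1  2
G_C(26) = 2.
Combined Grundy value = 0 ⊕ 2 ⊕ 2 = 0.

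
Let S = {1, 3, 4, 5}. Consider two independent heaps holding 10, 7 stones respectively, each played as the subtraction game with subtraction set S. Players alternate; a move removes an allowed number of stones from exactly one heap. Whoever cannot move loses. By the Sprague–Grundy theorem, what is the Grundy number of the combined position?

3

All heaps use S = {1, 3, 4, 5}:
G(0) = 0
G(1) = mex{0} = 1
G(2) = mex{1} = 0
G(3) = mex{0,0} = 1
G(4) = mex{1,1,0} = 2
G(5) = mex{2,0,1,0} = 3
G(6) = mex{3,1,0,1} = 2
G(7) = mex{2,2,1,0} = 3
G(8) = mex{3,3,2,1} = 0
G(9) = mex{0,2,3,2} = 1
G(10) = mex{1,3,2,3} = 0
Heap A: G(10) = 0.
Heap B: G(7) = 3.
Combined Grundy value = 0 ⊕ 3 = 3.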